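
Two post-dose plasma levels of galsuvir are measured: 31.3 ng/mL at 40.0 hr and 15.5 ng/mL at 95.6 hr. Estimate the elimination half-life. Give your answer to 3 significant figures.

54.8 hours

k = ln(C₁/C₂) / (t₂ − t₁) = ln(31.3/15.5) / (95.6 − 40.0)
  = 0.7028 / 55.60 = 0.01264 hr⁻¹
t½ = ln 2 / k = ln 2 / 0.01264 ≈ 54.8 hours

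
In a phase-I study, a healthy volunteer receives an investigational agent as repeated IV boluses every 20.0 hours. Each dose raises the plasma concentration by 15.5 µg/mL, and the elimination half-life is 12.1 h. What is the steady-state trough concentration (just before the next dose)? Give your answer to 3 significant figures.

k = ln 2 / 12.1 = 0.05728 h⁻¹
Fraction remaining after one interval: e^(−kτ) = e^(−0.05728 × 20.0) = 0.3180
R = 1 / (1 − 0.3180) = 1.466
Css,max = 15.5 × 1.466 = 22.73 µg/mL
Css,min = Css,max × e^(−kτ) = 22.73 × 0.3180 ≈ 7.23 µg/mL

7.23 µg/mL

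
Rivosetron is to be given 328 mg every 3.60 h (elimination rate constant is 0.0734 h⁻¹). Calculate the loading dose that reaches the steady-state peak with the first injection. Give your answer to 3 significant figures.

1410 mg

Accumulation ratio R = 1 / (1 − e^(−kτ)) = 1 / (1 − e^(−0.07340×3.60)) = 1 / (1 − 0.7678) = 4.306
Loading dose = maintenance dose × R = 328 × 4.306 ≈ 1410 mg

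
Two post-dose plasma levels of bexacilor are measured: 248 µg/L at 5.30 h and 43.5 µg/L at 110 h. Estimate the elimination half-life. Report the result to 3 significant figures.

k = ln(C₁/C₂) / (t₂ − t₁) = ln(248/43.5) / (110 − 5.30)
  = 1.741 / 104.7 = 0.01663 h⁻¹
t½ = ln 2 / k = ln 2 / 0.01663 ≈ 41.7 hours

41.7 hours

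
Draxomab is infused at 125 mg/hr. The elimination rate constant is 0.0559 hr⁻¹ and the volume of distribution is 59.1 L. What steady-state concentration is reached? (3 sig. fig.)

37.8 mg/L

CL = k · V = 0.0559 × 59.1 = 3.304 L/hr
Css = rate / CL = 125 / 3.304 ≈ 37.8 mg/L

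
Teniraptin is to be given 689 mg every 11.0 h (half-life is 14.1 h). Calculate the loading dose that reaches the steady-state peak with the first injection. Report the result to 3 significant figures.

1650 mg

k = ln 2 / 14.1 = 0.04916 h⁻¹
Accumulation ratio R = 1 / (1 − e^(−kτ)) = 1 / (1 − e^(−0.04916×11.0)) = 1 / (1 − 0.5823) = 2.394
Loading dose = maintenance dose × R = 689 × 2.394 ≈ 1650 mg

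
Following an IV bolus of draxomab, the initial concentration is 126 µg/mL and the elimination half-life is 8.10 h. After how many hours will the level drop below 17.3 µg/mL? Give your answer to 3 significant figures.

k = ln 2 / 8.10 = 0.08557 h⁻¹
C(t) = C₀ e^(−kt)  ⇒  t = ln(C₀/C) / k
t = ln(126/17.3) / 0.08557 = 1.986 / 0.08557 ≈ 23.2 hours

23.2 hours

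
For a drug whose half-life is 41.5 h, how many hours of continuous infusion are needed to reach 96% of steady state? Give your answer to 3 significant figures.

k = ln 2 / 41.5 = 0.01670 h⁻¹
f = 1 − e^(−kt)  ⇒  t = −ln(1 − f) / k
t = −ln(1 − 0.96) / 0.01670 = 3.219 / 0.01670 ≈ 193 hours

193 hours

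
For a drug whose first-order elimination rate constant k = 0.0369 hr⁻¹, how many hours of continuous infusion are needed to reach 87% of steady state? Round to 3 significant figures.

55.3 hours

f = 1 − e^(−kt)  ⇒  t = −ln(1 − f) / k
t = −ln(1 − 0.87) / 0.03690 = 2.040 / 0.03690 ≈ 55.3 hours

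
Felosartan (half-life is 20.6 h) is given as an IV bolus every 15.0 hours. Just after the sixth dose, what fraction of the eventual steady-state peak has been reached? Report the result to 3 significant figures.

0.952

k = ln 2 / 20.6 = 0.03365 h⁻¹
f_n = 1 − e^(−nkτ) = 1 − e^(−6 × 0.03365 × 15.0) = 1 − e^(−3.028) = 1 − 0.04840 ≈ 0.952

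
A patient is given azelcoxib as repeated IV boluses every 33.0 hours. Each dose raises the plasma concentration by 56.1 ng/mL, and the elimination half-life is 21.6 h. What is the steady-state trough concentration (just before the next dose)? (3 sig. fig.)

29.8 ng/mL

k = ln 2 / 21.6 = 0.03209 h⁻¹
Fraction remaining after one interval: e^(−kτ) = e^(−0.03209 × 33.0) = 0.3468
R = 1 / (1 − 0.3468) = 1.531
Css,max = 56.1 × 1.531 = 85.89 ng/mL
Css,min = Css,max × e^(−kτ) = 85.89 × 0.3468 ≈ 29.8 ng/mL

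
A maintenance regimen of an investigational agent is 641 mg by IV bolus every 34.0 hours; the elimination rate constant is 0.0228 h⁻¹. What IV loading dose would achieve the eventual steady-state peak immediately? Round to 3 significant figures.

Accumulation ratio R = 1 / (1 − e^(−kτ)) = 1 / (1 − e^(−0.02280×34.0)) = 1 / (1 − 0.4606) = 1.854
Loading dose = maintenance dose × R = 641 × 1.854 ≈ 1190 mg

1190 mg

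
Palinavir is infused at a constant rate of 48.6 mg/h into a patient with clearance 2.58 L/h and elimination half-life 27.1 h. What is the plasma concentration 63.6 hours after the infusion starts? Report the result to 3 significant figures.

15.1 mg/L

Css = rate / CL = 48.6 / 2.58 = 18.84 mg/L
k = ln 2 / 27.1 = 0.02558 h⁻¹
C(t) = Css (1 − e^(−kt)) = 18.84 × (1 − e^(−1.627)) = 18.84 × 0.8034 ≈ 15.1 mg/L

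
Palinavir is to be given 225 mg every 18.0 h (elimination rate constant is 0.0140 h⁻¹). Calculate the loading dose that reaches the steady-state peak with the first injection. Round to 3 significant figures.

Accumulation ratio R = 1 / (1 − e^(−kτ)) = 1 / (1 − e^(−0.01400×18.0)) = 1 / (1 − 0.7772) = 4.489
Loading dose = maintenance dose × R = 225 × 4.489 ≈ 1010 mg

1010 mg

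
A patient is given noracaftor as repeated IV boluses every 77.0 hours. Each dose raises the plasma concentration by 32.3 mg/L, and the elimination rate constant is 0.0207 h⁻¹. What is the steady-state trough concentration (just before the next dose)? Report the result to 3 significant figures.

8.23 mg/L

Fraction remaining after one interval: e^(−kτ) = e^(−0.02070 × 77.0) = 0.2031
R = 1 / (1 − 0.2031) = 1.255
Css,max = 32.3 × 1.255 = 40.53 mg/L
Css,min = Css,max × e^(−kτ) = 40.53 × 0.2031 ≈ 8.23 mg/L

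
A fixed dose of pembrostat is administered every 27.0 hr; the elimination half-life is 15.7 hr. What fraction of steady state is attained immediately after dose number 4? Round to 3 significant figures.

0.992

k = ln 2 / 15.7 = 0.04415 hr⁻¹
f_n = 1 − e^(−nkτ) = 1 − e^(−4 × 0.04415 × 27.0) = 1 − e^(−4.768) = 1 − 0.008496 ≈ 0.992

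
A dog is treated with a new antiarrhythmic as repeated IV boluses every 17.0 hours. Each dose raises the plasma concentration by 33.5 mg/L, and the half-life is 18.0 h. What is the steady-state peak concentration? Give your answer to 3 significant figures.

69.7 mg/L

k = ln 2 / 18.0 = 0.03851 h⁻¹
Fraction remaining after one interval: e^(−kτ) = e^(−0.03851 × 17.0) = 0.5196
R = 1 / (1 − 0.5196) = 2.082
Css,max = 33.5 × 2.082 ≈ 69.7 mg/L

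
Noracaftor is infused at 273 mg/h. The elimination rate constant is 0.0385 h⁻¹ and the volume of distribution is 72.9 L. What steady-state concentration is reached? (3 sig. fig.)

97.3 µg/mL

CL = k · V = 0.0385 × 72.9 = 2.807 L/h
Css = rate / CL = 273 / 2.807 ≈ 97.3 µg/mL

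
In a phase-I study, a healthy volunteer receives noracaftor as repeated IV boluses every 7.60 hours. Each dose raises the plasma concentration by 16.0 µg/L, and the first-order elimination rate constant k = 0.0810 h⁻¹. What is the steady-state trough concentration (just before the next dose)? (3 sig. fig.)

18.8 µg/L

Fraction remaining after one interval: e^(−kτ) = e^(−0.08100 × 7.60) = 0.5403
R = 1 / (1 − 0.5403) = 2.175
Css,max = 16.0 × 2.175 = 34.81 µg/L
Css,min = Css,max × e^(−kτ) = 34.81 × 0.5403 ≈ 18.8 µg/L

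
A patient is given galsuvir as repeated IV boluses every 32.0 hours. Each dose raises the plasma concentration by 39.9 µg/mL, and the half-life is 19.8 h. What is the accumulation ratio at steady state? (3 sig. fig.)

1.48

k = ln 2 / 19.8 = 0.03501 h⁻¹
Fraction remaining after one interval: e^(−kτ) = e^(−0.03501 × 32.0) = 0.3262
R = 1 / (1 − 0.3262) = 1 / 0.6738 ≈ 1.48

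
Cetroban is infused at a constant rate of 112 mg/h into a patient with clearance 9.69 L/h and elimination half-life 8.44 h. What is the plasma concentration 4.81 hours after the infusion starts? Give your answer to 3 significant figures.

3.77 µg/mL

Css = rate / CL = 112 / 9.69 = 11.56 µg/mL
k = ln 2 / 8.44 = 0.08213 h⁻¹
C(t) = Css (1 − e^(−kt)) = 11.56 × (1 − e^(−0.3950)) = 11.56 × 0.3263 ≈ 3.77 µg/mL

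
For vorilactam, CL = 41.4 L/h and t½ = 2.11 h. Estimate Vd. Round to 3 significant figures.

k = ln 2 / t½ = ln 2 / 2.11 = 0.3285 h⁻¹
V = CL / k = 41.4 / 0.3285 ≈ 126 L

126 L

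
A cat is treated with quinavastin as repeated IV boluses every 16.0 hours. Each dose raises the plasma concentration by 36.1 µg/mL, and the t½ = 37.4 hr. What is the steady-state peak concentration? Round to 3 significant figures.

141 µg/mL

k = ln 2 / 37.4 = 0.01853 hr⁻¹
Fraction remaining after one interval: e^(−kτ) = e^(−0.01853 × 16.0) = 0.7434
R = 1 / (1 − 0.7434) = 3.897
Css,max = 36.1 × 3.897 ≈ 141 µg/mL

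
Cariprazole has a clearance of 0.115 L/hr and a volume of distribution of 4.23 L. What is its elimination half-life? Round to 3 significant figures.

k = CL / V = 0.115 / 4.23 = 0.02719 hr⁻¹
t½ = ln 2 / k = ln 2 / 0.02719 ≈ 25.5 hours

25.5 hours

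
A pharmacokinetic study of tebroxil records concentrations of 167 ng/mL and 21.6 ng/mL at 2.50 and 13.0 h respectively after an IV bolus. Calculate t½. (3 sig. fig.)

k = ln(C₁/C₂) / (t₂ − t₁) = ln(167/21.6) / (13.0 − 2.50)
  = 2.045 / 10.50 = 0.1948 h⁻¹
t½ = ln 2 / k = ln 2 / 0.1948 ≈ 3.56 hours

3.56 hours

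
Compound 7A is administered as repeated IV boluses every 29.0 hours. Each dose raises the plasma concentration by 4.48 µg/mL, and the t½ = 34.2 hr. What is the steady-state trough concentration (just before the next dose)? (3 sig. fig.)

5.60 µg/mL

k = ln 2 / 34.2 = 0.02027 hr⁻¹
Fraction remaining after one interval: e^(−kτ) = e^(−0.02027 × 29.0) = 0.5556
R = 1 / (1 − 0.5556) = 2.250
Css,max = 4.48 × 2.250 = 10.08 µg/mL
Css,min = Css,max × e^(−kτ) = 10.08 × 0.5556 ≈ 5.60 µg/mL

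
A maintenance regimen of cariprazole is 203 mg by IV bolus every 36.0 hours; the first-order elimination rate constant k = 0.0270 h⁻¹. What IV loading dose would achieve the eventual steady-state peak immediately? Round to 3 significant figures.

Accumulation ratio R = 1 / (1 − e^(−kτ)) = 1 / (1 − e^(−0.02700×36.0)) = 1 / (1 − 0.3783) = 1.609
Loading dose = maintenance dose × R = 203 × 1.609 ≈ 327 mg

327 mg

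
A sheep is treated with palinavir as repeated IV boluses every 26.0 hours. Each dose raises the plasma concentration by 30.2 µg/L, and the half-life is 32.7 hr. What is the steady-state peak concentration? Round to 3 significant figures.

71.3 µg/L

k = ln 2 / 32.7 = 0.02120 hr⁻¹
Fraction remaining after one interval: e^(−kτ) = e^(−0.02120 × 26.0) = 0.5763
R = 1 / (1 − 0.5763) = 2.360
Css,max = 30.2 × 2.360 ≈ 71.3 µg/L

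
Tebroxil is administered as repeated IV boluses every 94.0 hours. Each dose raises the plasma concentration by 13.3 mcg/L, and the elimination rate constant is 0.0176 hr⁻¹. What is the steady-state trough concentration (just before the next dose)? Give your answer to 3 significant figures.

3.14 mcg/L

Fraction remaining after one interval: e^(−kτ) = e^(−0.01760 × 94.0) = 0.1912
R = 1 / (1 − 0.1912) = 1.236
Css,max = 13.3 × 1.236 = 16.44 mcg/L
Css,min = Css,max × e^(−kτ) = 16.44 × 0.1912 ≈ 3.14 mcg/L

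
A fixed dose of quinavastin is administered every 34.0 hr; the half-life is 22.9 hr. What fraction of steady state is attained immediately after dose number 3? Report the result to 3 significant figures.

k = ln 2 / 22.9 = 0.03027 hr⁻¹
f_n = 1 − e^(−nkτ) = 1 − e^(−3 × 0.03027 × 34.0) = 1 − e^(−3.087) = 1 − 0.04562 ≈ 0.954

0.954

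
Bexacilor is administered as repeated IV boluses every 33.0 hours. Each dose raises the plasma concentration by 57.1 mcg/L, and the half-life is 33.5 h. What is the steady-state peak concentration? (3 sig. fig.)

k = ln 2 / 33.5 = 0.02069 h⁻¹
Fraction remaining after one interval: e^(−kτ) = e^(−0.02069 × 33.0) = 0.5052
R = 1 / (1 − 0.5052) = 2.021
Css,max = 57.1 × 2.021 ≈ 115 mcg/L

115 mcg/L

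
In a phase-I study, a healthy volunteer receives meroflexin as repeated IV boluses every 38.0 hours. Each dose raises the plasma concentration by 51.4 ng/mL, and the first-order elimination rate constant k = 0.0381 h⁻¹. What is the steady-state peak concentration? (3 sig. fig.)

Fraction remaining after one interval: e^(−kτ) = e^(−0.03810 × 38.0) = 0.2351
R = 1 / (1 − 0.2351) = 1.307
Css,max = 51.4 × 1.307 ≈ 67.2 ng/mL

67.2 ng/mL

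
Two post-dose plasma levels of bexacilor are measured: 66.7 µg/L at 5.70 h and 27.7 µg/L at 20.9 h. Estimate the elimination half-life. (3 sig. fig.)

k = ln(C₁/C₂) / (t₂ − t₁) = ln(66.7/27.7) / (20.9 − 5.70)
  = 0.8788 / 15.20 = 0.05781 h⁻¹
t½ = ln 2 / k = ln 2 / 0.05781 ≈ 12.0 hours

12.0 hours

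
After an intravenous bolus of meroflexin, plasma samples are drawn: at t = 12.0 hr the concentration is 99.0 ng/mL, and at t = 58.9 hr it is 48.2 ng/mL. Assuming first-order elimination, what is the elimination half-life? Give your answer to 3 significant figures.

k = ln(C₁/C₂) / (t₂ − t₁) = ln(99.0/48.2) / (58.9 − 12.0)
  = 0.7198 / 46.90 = 0.01535 hr⁻¹
t½ = ln 2 / k = ln 2 / 0.01535 ≈ 45.2 hours

45.2 hours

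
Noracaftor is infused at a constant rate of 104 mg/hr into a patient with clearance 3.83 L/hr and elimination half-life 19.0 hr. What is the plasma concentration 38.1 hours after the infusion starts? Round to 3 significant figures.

20.4 mg/L

Css = rate / CL = 104 / 3.83 = 27.15 mg/L
k = ln 2 / 19.0 = 0.03648 hr⁻¹
C(t) = Css (1 − e^(−kt)) = 27.15 × (1 − e^(−1.390)) = 27.15 × 0.7509 ≈ 20.4 mg/L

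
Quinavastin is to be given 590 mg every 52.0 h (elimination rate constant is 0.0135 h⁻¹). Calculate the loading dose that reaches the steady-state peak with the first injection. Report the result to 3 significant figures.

Accumulation ratio R = 1 / (1 − e^(−kτ)) = 1 / (1 − e^(−0.01350×52.0)) = 1 / (1 − 0.4956) = 1.983
Loading dose = maintenance dose × R = 590 × 1.983 ≈ 1170 mg

1170 mg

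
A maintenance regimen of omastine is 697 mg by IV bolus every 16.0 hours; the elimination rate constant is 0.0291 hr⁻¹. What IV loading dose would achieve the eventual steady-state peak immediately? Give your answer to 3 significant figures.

Accumulation ratio R = 1 / (1 − e^(−kτ)) = 1 / (1 − e^(−0.02910×16.0)) = 1 / (1 − 0.6278) = 2.686
Loading dose = maintenance dose × R = 697 × 2.686 ≈ 1870 mg

1870 mg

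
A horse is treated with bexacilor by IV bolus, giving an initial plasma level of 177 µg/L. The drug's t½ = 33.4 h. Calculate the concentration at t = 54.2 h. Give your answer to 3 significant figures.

k = ln 2 / 33.4 = 0.02075 h⁻¹
54.2 h is 1.623 half-lives, so C = 177 × (1/2)^1.623 = 177 × 0.3247 ≈ 57.5 µg/L

57.5 µg/L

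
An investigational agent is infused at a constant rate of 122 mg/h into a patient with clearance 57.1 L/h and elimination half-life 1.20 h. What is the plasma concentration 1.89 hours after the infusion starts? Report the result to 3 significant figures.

1.42 mg/L

Css = rate / CL = 122 / 57.1 = 2.137 mg/L
k = ln 2 / 1.20 = 0.5776 h⁻¹
C(t) = Css (1 − e^(−kt)) = 2.137 × (1 − e^(−1.092)) = 2.137 × 0.6644 ≈ 1.42 mg/L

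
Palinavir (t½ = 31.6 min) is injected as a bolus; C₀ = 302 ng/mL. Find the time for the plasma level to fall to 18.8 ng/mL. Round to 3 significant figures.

k = ln 2 / 31.6 = 0.02194 min⁻¹
C(t) = C₀ e^(−kt)  ⇒  t = ln(C₀/C) / k
t = ln(302/18.8) / 0.02194 = 2.777 / 0.02194 ≈ 127 minutes

127 minutes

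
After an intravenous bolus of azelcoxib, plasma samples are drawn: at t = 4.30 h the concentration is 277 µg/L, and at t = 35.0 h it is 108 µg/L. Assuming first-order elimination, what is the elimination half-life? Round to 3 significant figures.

22.6 hours

k = ln(C₁/C₂) / (t₂ − t₁) = ln(277/108) / (35.0 − 4.30)
  = 0.9419 / 30.70 = 0.03068 h⁻¹
t½ = ln 2 / k = ln 2 / 0.03068 ≈ 22.6 hours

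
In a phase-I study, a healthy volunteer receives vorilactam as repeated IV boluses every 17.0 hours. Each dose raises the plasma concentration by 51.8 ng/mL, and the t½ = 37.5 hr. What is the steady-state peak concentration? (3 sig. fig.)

192 ng/mL

k = ln 2 / 37.5 = 0.01848 hr⁻¹
Fraction remaining after one interval: e^(−kτ) = e^(−0.01848 × 17.0) = 0.7304
R = 1 / (1 − 0.7304) = 3.709
Css,max = 51.8 × 3.709 ≈ 192 ng/mL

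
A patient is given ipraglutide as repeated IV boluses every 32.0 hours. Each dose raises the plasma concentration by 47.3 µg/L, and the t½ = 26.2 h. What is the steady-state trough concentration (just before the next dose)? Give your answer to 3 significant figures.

k = ln 2 / 26.2 = 0.02646 h⁻¹
Fraction remaining after one interval: e^(−kτ) = e^(−0.02646 × 32.0) = 0.4289
R = 1 / (1 − 0.4289) = 1.751
Css,max = 47.3 × 1.751 = 82.82 µg/L
Css,min = Css,max × e^(−kτ) = 82.82 × 0.4289 ≈ 35.5 µg/L

35.5 µg/L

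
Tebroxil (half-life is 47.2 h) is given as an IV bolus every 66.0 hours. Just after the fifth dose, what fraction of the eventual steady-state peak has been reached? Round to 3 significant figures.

k = ln 2 / 47.2 = 0.01469 h⁻¹
f_n = 1 − e^(−nkτ) = 1 − e^(−5 × 0.01469 × 66.0) = 1 − e^(−4.846) = 1 − 0.007859 ≈ 0.992

0.992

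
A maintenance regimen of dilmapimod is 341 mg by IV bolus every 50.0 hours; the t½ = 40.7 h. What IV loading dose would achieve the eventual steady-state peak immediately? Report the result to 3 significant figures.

k = ln 2 / 40.7 = 0.01703 h⁻¹
Accumulation ratio R = 1 / (1 − e^(−kτ)) = 1 / (1 − e^(−0.01703×50.0)) = 1 / (1 − 0.4268) = 1.744
Loading dose = maintenance dose × R = 341 × 1.744 ≈ 595 mg

595 mg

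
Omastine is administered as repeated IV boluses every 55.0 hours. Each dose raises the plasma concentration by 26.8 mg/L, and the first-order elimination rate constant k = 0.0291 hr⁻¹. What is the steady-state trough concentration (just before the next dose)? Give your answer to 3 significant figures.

Fraction remaining after one interval: e^(−kτ) = e^(−0.02910 × 55.0) = 0.2018
R = 1 / (1 − 0.2018) = 1.253
Css,max = 26.8 × 1.253 = 33.58 mg/L
Css,min = Css,max × e^(−kτ) = 33.58 × 0.2018 ≈ 6.78 mg/L

6.78 mg/L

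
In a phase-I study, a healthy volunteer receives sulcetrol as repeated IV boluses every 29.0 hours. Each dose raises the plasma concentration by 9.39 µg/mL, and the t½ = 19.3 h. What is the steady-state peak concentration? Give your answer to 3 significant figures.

14.5 µg/mL

k = ln 2 / 19.3 = 0.03591 h⁻¹
Fraction remaining after one interval: e^(−kτ) = e^(−0.03591 × 29.0) = 0.3529
R = 1 / (1 − 0.3529) = 1.545
Css,max = 9.39 × 1.545 ≈ 14.5 µg/mL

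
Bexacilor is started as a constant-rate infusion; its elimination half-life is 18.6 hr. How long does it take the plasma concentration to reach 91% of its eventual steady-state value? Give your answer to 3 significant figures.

k = ln 2 / 18.6 = 0.03727 hr⁻¹
f = 1 − e^(−kt)  ⇒  t = −ln(1 − f) / k
t = −ln(1 − 0.91) / 0.03727 = 2.408 / 0.03727 ≈ 64.6 hours

64.6 hours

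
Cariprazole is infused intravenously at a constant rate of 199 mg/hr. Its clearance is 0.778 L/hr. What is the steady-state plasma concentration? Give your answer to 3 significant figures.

256 µg/mL

Css = infusion rate / CL = 199 / 0.778 ≈ 256 µg/mL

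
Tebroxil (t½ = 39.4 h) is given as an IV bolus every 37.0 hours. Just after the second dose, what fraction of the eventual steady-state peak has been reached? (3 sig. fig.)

0.728

k = ln 2 / 39.4 = 0.01759 h⁻¹
f_n = 1 − e^(−nkτ) = 1 − e^(−2 × 0.01759 × 37.0) = 1 − e^(−1.302) = 1 − 0.2720 ≈ 0.728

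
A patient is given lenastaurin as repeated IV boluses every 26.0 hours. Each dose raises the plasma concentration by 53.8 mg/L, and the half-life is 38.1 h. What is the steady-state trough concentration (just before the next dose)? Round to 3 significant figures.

89.0 mg/L

k = ln 2 / 38.1 = 0.01819 h⁻¹
Fraction remaining after one interval: e^(−kτ) = e^(−0.01819 × 26.0) = 0.6231
R = 1 / (1 − 0.6231) = 2.653
Css,max = 53.8 × 2.653 = 142.8 mg/L
Css,min = Css,max × e^(−kτ) = 142.8 × 0.6231 ≈ 89.0 mg/L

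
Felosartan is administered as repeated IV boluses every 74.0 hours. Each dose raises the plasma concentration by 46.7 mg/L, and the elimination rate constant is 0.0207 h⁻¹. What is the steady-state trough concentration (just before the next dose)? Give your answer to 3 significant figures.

12.9 mg/L

Fraction remaining after one interval: e^(−kτ) = e^(−0.02070 × 74.0) = 0.2161
R = 1 / (1 − 0.2161) = 1.276
Css,max = 46.7 × 1.276 = 59.58 mg/L
Css,min = Css,max × e^(−kτ) = 59.58 × 0.2161 ≈ 12.9 mg/L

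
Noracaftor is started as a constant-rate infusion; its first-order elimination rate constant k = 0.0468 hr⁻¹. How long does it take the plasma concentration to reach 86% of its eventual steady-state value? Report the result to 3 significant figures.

f = 1 − e^(−kt)  ⇒  t = −ln(1 − f) / k
t = −ln(1 − 0.86) / 0.04680 = 1.966 / 0.04680 ≈ 42.0 hours

42.0 hours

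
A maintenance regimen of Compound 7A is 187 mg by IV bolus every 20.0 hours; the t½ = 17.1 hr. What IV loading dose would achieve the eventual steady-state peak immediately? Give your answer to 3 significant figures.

337 mg

k = ln 2 / 17.1 = 0.04053 hr⁻¹
Accumulation ratio R = 1 / (1 − e^(−kτ)) = 1 / (1 − e^(−0.04053×20.0)) = 1 / (1 − 0.4445) = 1.800
Loading dose = maintenance dose × R = 187 × 1.800 ≈ 337 mg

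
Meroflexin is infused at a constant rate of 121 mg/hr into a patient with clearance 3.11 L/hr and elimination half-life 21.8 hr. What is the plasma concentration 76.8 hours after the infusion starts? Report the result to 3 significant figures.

35.5 mg/L

Css = rate / CL = 121 / 3.11 = 38.91 mg/L
k = ln 2 / 21.8 = 0.03180 hr⁻¹
C(t) = Css (1 − e^(−kt)) = 38.91 × (1 − e^(−2.442)) = 38.91 × 0.9130 ≈ 35.5 mg/L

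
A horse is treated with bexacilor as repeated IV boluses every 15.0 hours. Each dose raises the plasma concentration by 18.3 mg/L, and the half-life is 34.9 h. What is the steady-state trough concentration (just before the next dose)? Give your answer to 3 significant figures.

52.7 mg/L

k = ln 2 / 34.9 = 0.01986 h⁻¹
Fraction remaining after one interval: e^(−kτ) = e^(−0.01986 × 15.0) = 0.7424
R = 1 / (1 − 0.7424) = 3.881
Css,max = 18.3 × 3.881 = 71.03 mg/L
Css,min = Css,max × e^(−kτ) = 71.03 × 0.7424 ≈ 52.7 mg/L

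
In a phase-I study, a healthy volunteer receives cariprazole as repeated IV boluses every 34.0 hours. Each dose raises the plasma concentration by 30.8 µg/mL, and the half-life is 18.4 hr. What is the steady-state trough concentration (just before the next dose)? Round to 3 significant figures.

11.8 µg/mL

k = ln 2 / 18.4 = 0.03767 hr⁻¹
Fraction remaining after one interval: e^(−kτ) = e^(−0.03767 × 34.0) = 0.2778
R = 1 / (1 − 0.2778) = 1.385
Css,max = 30.8 × 1.385 = 42.65 µg/mL
Css,min = Css,max × e^(−kτ) = 42.65 × 0.2778 ≈ 11.8 µg/mL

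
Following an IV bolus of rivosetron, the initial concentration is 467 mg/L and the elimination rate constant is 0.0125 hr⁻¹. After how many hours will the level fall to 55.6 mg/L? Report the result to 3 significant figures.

C(t) = C₀ e^(−kt)  ⇒  t = ln(C₀/C) / k
t = ln(467/55.6) / 0.01250 = 2.128 / 0.01250 ≈ 170 hours

170 hours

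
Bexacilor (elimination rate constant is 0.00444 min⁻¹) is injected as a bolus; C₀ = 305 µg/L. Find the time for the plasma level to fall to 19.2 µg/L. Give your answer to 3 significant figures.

623 minutes

C(t) = C₀ e^(−kt)  ⇒  t = ln(C₀/C) / k
t = ln(305/19.2) / 0.004440 = 2.765 / 0.004440 ≈ 623 minutes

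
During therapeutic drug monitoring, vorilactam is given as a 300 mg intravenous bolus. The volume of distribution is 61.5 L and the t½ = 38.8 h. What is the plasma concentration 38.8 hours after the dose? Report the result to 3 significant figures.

2.44 mg/L

C₀ = dose / V = 300 / 61.5 = 4.878 mg/L
k = ln 2 / 38.8 = 0.01786 h⁻¹
C(t) = C₀ e^(−kt) = 4.878 × e^(−0.01786 × 38.8) = 4.878 × e^(−0.6931) = 4.878 × 0.5000 ≈ 2.44 mg/L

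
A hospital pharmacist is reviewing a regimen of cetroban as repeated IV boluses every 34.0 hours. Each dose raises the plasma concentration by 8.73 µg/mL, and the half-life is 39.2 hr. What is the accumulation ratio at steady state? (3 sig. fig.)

2.21

k = ln 2 / 39.2 = 0.01768 hr⁻¹
Fraction remaining after one interval: e^(−kτ) = e^(−0.01768 × 34.0) = 0.5482
R = 1 / (1 − 0.5482) = 1 / 0.4518 ≈ 2.21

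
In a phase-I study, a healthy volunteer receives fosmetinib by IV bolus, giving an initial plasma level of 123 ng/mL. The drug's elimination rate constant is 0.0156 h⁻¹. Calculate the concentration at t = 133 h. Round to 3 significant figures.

C(t) = C₀ e^(−kt) = 123 × e^(−0.01560 × 133) = 123 × e^(−2.075) = 123 × 0.1256 ≈ 15.4 ng/mL

15.4 ng/mL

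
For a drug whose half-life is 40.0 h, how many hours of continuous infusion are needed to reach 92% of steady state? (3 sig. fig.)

k = ln 2 / 40.0 = 0.01733 h⁻¹
f = 1 − e^(−kt)  ⇒  t = −ln(1 − f) / k
t = −ln(1 − 0.92) / 0.01733 = 2.526 / 0.01733 ≈ 146 hours

146 hours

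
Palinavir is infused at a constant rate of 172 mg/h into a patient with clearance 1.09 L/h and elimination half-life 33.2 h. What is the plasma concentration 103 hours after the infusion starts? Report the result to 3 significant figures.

Css = rate / CL = 172 / 1.09 = 157.8 µg/mL
k = ln 2 / 33.2 = 0.02088 h⁻¹
C(t) = Css (1 − e^(−kt)) = 157.8 × (1 − e^(−2.150)) = 157.8 × 0.8836 ≈ 139 µg/mL

139 µg/mL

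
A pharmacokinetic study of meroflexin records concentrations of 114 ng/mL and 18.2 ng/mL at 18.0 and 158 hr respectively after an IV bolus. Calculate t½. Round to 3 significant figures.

52.9 hours

k = ln(C₁/C₂) / (t₂ − t₁) = ln(114/18.2) / (158 − 18.0)
  = 1.835 / 140.0 = 0.01311 hr⁻¹
t½ = ln 2 / k = ln 2 / 0.01311 ≈ 52.9 hours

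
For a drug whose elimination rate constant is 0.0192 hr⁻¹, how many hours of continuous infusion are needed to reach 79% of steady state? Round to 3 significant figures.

f = 1 − e^(−kt)  ⇒  t = −ln(1 − f) / k
t = −ln(1 − 0.79) / 0.01920 = 1.561 / 0.01920 ≈ 81.3 hours

81.3 hours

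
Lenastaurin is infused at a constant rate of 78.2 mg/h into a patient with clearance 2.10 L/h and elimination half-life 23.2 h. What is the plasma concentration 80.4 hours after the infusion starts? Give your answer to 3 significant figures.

Css = rate / CL = 78.2 / 2.10 = 37.24 mg/L
k = ln 2 / 23.2 = 0.02988 h⁻¹
C(t) = Css (1 − e^(−kt)) = 37.24 × (1 − e^(−2.402)) = 37.24 × 0.9095 ≈ 33.9 mg/L

33.9 mg/L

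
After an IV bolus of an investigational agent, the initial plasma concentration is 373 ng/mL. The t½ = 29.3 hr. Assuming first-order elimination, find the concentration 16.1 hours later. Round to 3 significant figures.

k = ln 2 / 29.3 = 0.02366 hr⁻¹
C(t) = C₀ e^(−kt) = 373 × e^(−0.02366 × 16.1) = 373 × e^(−0.3809) = 373 × 0.6833 ≈ 255 ng/mL

255 ng/mL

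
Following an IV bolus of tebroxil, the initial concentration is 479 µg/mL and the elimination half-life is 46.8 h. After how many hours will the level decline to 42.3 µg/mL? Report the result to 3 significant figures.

k = ln 2 / 46.8 = 0.01481 h⁻¹
C(t) = C₀ e^(−kt)  ⇒  t = ln(C₀/C) / k
t = ln(479/42.3) / 0.01481 = 2.427 / 0.01481 ≈ 164 hours

164 hours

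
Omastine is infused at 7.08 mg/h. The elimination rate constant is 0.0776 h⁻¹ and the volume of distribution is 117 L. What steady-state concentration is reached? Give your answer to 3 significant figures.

CL = k · V = 0.0776 × 117 = 9.079 L/h
Css = rate / CL = 7.08 / 9.079 ≈ 0.780 mg/L

0.780 mg/L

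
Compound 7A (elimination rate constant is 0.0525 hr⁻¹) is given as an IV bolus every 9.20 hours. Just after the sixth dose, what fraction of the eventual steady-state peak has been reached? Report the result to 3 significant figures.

f_n = 1 − e^(−nkτ) = 1 − e^(−6 × 0.05250 × 9.20) = 1 − e^(−2.898) = 1 − 0.05513 ≈ 0.945

0.945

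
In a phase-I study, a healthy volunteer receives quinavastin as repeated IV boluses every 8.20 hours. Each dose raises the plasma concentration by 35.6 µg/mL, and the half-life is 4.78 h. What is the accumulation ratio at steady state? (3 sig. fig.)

1.44

k = ln 2 / 4.78 = 0.1450 h⁻¹
Fraction remaining after one interval: e^(−kτ) = e^(−0.1450 × 8.20) = 0.3045
R = 1 / (1 − 0.3045) = 1 / 0.6955 ≈ 1.44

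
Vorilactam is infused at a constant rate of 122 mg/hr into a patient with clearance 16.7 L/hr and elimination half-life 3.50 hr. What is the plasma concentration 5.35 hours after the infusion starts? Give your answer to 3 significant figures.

4.77 mg/L

Css = rate / CL = 122 / 16.7 = 7.305 mg/L
k = ln 2 / 3.50 = 0.1980 hr⁻¹
C(t) = Css (1 − e^(−kt)) = 7.305 × (1 − e^(−1.060)) = 7.305 × 0.6534 ≈ 4.77 mg/L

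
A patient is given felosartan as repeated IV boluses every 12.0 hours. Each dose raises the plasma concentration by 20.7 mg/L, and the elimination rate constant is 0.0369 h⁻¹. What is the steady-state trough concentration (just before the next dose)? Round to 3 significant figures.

37.2 mg/L

Fraction remaining after one interval: e^(−kτ) = e^(−0.03690 × 12.0) = 0.6422
R = 1 / (1 − 0.6422) = 2.795
Css,max = 20.7 × 2.795 = 57.86 mg/L
Css,min = Css,max × e^(−kτ) = 57.86 × 0.6422 ≈ 37.2 mg/L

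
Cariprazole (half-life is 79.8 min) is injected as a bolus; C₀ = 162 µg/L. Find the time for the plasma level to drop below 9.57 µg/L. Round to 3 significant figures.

k = ln 2 / 79.8 = 0.008686 min⁻¹
C(t) = C₀ e^(−kt)  ⇒  t = ln(C₀/C) / k
t = ln(162/9.57) / 0.008686 = 2.829 / 0.008686 ≈ 326 minutes

326 minutes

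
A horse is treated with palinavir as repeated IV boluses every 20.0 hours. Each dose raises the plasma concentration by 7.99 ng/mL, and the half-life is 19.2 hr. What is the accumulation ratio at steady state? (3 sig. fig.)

1.94

k = ln 2 / 19.2 = 0.03610 hr⁻¹
Fraction remaining after one interval: e^(−kτ) = e^(−0.03610 × 20.0) = 0.4858
R = 1 / (1 − 0.4858) = 1 / 0.5142 ≈ 1.94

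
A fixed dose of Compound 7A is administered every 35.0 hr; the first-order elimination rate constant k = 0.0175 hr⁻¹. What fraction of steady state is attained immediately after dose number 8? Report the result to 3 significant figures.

0.993

f_n = 1 − e^(−nkτ) = 1 − e^(−8 × 0.01750 × 35.0) = 1 − e^(−4.900) = 1 − 0.007447 ≈ 0.993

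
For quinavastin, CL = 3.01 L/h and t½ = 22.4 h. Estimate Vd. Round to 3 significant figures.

k = ln 2 / t½ = ln 2 / 22.4 = 0.03094 h⁻¹
V = CL / k = 3.01 / 0.03094 ≈ 97.3 L

97.3 L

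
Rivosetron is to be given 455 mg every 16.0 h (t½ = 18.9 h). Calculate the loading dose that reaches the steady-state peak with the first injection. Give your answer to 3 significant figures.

1030 mg

k = ln 2 / 18.9 = 0.03667 h⁻¹
Accumulation ratio R = 1 / (1 − e^(−kτ)) = 1 / (1 − e^(−0.03667×16.0)) = 1 / (1 − 0.5561) = 2.253
Loading dose = maintenance dose × R = 455 × 2.253 ≈ 1030 mg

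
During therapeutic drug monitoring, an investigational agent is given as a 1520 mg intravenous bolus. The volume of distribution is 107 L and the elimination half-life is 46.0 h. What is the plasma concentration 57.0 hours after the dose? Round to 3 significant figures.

6.02 µg/mL

C₀ = dose / V = 1520 / 107 = 14.21 µg/mL
k = ln 2 / 46.0 = 0.01507 h⁻¹
C(t) = C₀ e^(−kt) = 14.21 × e^(−0.01507 × 57.0) = 14.21 × e^(−0.8589) = 14.21 × 0.4236 ≈ 6.02 µg/mL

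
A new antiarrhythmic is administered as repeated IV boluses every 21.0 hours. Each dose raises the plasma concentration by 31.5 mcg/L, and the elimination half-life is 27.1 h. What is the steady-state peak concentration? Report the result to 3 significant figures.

k = ln 2 / 27.1 = 0.02558 h⁻¹
Fraction remaining after one interval: e^(−kτ) = e^(−0.02558 × 21.0) = 0.5844
R = 1 / (1 − 0.5844) = 2.406
Css,max = 31.5 × 2.406 ≈ 75.8 mcg/L

75.8 mcg/L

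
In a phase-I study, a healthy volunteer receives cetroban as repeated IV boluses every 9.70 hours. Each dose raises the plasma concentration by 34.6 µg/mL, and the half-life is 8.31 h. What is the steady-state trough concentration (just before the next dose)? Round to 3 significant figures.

k = ln 2 / 8.31 = 0.08341 h⁻¹
Fraction remaining after one interval: e^(−kτ) = e^(−0.08341 × 9.70) = 0.4453
R = 1 / (1 − 0.4453) = 1.803
Css,max = 34.6 × 1.803 = 62.37 µg/mL
Css,min = Css,max × e^(−kτ) = 62.37 × 0.4453 ≈ 27.8 µg/mL

27.8 µg/mL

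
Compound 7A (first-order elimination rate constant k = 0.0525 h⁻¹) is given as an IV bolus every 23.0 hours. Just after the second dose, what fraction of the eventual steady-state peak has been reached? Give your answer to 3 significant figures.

0.911

f_n = 1 − e^(−nkτ) = 1 − e^(−2 × 0.05250 × 23.0) = 1 − e^(−2.415) = 1 − 0.08937 ≈ 0.911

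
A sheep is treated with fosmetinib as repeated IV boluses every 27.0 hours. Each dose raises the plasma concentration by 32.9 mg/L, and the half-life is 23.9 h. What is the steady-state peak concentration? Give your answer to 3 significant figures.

60.6 mg/L

k = ln 2 / 23.9 = 0.02900 h⁻¹
Fraction remaining after one interval: e^(−kτ) = e^(−0.02900 × 27.0) = 0.4570
R = 1 / (1 − 0.4570) = 1.842
Css,max = 32.9 × 1.842 ≈ 60.6 mg/L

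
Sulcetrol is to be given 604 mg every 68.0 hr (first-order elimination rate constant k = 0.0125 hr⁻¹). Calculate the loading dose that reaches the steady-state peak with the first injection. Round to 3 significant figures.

1050 mg

Accumulation ratio R = 1 / (1 − e^(−kτ)) = 1 / (1 − e^(−0.01250×68.0)) = 1 / (1 − 0.4274) = 1.746
Loading dose = maintenance dose × R = 604 × 1.746 ≈ 1050 mg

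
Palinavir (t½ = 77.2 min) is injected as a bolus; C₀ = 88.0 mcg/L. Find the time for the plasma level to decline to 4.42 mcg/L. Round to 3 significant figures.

k = ln 2 / 77.2 = 0.008979 min⁻¹
C(t) = C₀ e^(−kt)  ⇒  t = ln(C₀/C) / k
t = ln(88.0/4.42) / 0.008979 = 2.991 / 0.008979 ≈ 333 minutes

333 minutes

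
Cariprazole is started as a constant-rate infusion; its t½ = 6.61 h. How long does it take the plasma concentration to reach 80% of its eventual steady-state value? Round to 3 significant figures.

k = ln 2 / 6.61 = 0.1049 h⁻¹
f = 1 − e^(−kt)  ⇒  t = −ln(1 − f) / k
t = −ln(1 − 0.8) / 0.1049 = 1.609 / 0.1049 ≈ 15.3 hours

15.3 hours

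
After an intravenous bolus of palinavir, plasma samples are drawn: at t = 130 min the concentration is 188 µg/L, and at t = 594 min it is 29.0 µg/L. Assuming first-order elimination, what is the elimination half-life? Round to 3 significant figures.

172 minutes

k = ln(C₁/C₂) / (t₂ − t₁) = ln(188/29.0) / (594 − 130)
  = 1.869 / 464.0 = 0.004028 min⁻¹
t½ = ln 2 / k = ln 2 / 0.004028 ≈ 172 minutes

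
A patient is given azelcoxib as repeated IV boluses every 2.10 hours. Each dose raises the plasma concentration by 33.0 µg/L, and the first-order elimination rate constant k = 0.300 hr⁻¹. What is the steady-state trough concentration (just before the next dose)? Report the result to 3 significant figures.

37.6 µg/L

Fraction remaining after one interval: e^(−kτ) = e^(−0.3000 × 2.10) = 0.5326
R = 1 / (1 − 0.5326) = 2.139
Css,max = 33.0 × 2.139 = 70.60 µg/L
Css,min = Css,max × e^(−kτ) = 70.60 × 0.5326 ≈ 37.6 µg/L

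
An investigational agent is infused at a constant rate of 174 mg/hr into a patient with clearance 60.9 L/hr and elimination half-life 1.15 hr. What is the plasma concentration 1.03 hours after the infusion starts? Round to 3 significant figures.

Css = rate / CL = 174 / 60.9 = 2.857 µg/mL
k = ln 2 / 1.15 = 0.6027 hr⁻¹
C(t) = Css (1 − e^(−kt)) = 2.857 × (1 − e^(−0.6208)) = 2.857 × 0.4625 ≈ 1.32 µg/mL

1.32 µg/mL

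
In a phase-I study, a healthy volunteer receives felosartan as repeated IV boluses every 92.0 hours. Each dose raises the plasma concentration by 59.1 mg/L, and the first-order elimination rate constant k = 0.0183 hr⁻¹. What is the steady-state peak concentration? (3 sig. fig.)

Fraction remaining after one interval: e^(−kτ) = e^(−0.01830 × 92.0) = 0.1857
R = 1 / (1 − 0.1857) = 1.228
Css,max = 59.1 × 1.228 ≈ 72.6 mg/L

72.6 mg/L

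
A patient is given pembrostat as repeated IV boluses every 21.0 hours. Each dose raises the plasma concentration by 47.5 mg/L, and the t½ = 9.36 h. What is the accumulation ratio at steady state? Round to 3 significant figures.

k = ln 2 / 9.36 = 0.07405 h⁻¹
Fraction remaining after one interval: e^(−kτ) = e^(−0.07405 × 21.0) = 0.2112
R = 1 / (1 − 0.2112) = 1 / 0.7888 ≈ 1.27

1.27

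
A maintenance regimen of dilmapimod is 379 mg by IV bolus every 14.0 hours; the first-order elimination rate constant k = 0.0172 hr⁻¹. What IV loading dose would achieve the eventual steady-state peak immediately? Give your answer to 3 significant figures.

Accumulation ratio R = 1 / (1 − e^(−kτ)) = 1 / (1 − e^(−0.01720×14.0)) = 1 / (1 − 0.7860) = 4.673
Loading dose = maintenance dose × R = 379 × 4.673 ≈ 1770 mg

1770 mg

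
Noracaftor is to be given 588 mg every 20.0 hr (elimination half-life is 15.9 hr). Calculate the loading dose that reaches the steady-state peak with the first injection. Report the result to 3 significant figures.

1010 mg

k = ln 2 / 15.9 = 0.04359 hr⁻¹
Accumulation ratio R = 1 / (1 − e^(−kτ)) = 1 / (1 − e^(−0.04359×20.0)) = 1 / (1 − 0.4182) = 1.719
Loading dose = maintenance dose × R = 588 × 1.719 ≈ 1010 mg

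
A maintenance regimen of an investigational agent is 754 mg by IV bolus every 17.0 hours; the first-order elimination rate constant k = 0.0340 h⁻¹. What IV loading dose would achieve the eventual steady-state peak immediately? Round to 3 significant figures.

1720 mg

Accumulation ratio R = 1 / (1 − e^(−kτ)) = 1 / (1 − e^(−0.03400×17.0)) = 1 / (1 − 0.5610) = 2.278
Loading dose = maintenance dose × R = 754 × 2.278 ≈ 1720 mg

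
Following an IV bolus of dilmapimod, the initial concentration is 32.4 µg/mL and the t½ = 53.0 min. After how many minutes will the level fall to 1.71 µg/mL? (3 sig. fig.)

k = ln 2 / 53.0 = 0.01308 min⁻¹
C(t) = C₀ e^(−kt)  ⇒  t = ln(C₀/C) / k
t = ln(32.4/1.71) / 0.01308 = 2.942 / 0.01308 ≈ 225 minutes

225 minutes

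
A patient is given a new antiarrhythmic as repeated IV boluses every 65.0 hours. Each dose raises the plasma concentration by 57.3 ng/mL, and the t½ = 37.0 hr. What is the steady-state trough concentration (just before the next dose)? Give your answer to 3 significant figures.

24.1 ng/mL

k = ln 2 / 37.0 = 0.01873 hr⁻¹
Fraction remaining after one interval: e^(−kτ) = e^(−0.01873 × 65.0) = 0.2959
R = 1 / (1 − 0.2959) = 1.420
Css,max = 57.3 × 1.420 = 81.38 ng/mL
Css,min = Css,max × e^(−kτ) = 81.38 × 0.2959 ≈ 24.1 ng/mL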